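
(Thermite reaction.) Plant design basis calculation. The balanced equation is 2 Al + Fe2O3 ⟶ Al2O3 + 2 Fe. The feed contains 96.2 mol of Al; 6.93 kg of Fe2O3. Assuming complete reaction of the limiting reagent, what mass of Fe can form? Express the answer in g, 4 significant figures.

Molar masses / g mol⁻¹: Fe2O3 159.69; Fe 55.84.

n(Al) = 96.20 mol
n(Fe2O3) = 6.930×1000 / 159.69 = 43.40 mol
n/ν → Al: 48.10, Fe2O3: 43.40; Fe2O3 is limiting.
n(Fe) = (2/1) × 43.40 = 86.80 mol
mass = 86.80 × 55.84 = 4847 g

4847 g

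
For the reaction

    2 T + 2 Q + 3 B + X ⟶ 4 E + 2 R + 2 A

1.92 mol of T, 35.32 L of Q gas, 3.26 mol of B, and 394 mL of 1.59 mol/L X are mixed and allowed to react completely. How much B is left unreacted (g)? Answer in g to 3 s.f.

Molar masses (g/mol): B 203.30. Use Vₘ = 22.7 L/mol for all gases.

n(T) = 1.920 mol
n(Q) = 35.32 / 22.7 = 1.556 mol
n(B) = 3.260 mol
n(X) = 1.59 × 394.0/1000 = 0.6265 mol
n/ν for T = 1.920/2 = 0.9600
n/ν for Q = 1.556/2 = 0.7780
n/ν for B = 3.260/3 = 1.087
n/ν for X = 0.6265/1 = 0.6265
Smallest n/ν is X → limiting reagent.
B consumed = (3/1) × 0.6265 = 1.880 mol
B remaining = 3.260 − 1.880 = 1.380 mol
mass = 1.380 × 203.30 = 280.6 g

281 g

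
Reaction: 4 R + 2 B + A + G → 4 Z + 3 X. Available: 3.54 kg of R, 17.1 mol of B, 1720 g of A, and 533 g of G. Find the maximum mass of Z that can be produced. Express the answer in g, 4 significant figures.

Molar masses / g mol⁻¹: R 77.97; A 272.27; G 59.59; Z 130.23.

n(R) = 3.540×1000 / 77.97 = 45.40 mol
n(B) = 17.10 mol
n(A) = 1720 / 272.27 = 6.317 mol
n(G) = 533.0 / 59.59 = 8.944 mol
n/ν → R: 11.35, B: 8.550, A: 6.317, G: 8.944; A is limiting.
n(Z) = (4/1) × 6.317 = 25.27 mol
mass = 25.27 × 130.23 = 3291 g

3291 g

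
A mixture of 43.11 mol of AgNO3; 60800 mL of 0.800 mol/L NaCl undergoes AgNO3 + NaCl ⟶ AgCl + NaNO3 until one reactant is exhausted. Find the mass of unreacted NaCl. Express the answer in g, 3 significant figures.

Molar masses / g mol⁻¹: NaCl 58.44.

323 g

n(AgNO3) = 43.11 mol
n(NaCl) = 0.800 × 60800/1000 = 48.64 mol
n/ν → AgNO3: 43.11, NaCl: 48.64; AgNO3 is limiting.
NaCl consumed = (1/1) × 43.11 = 43.11 mol
NaCl remaining = 48.64 − 43.11 = 5.530 mol
mass = 5.530 × 58.44 = 323.2 g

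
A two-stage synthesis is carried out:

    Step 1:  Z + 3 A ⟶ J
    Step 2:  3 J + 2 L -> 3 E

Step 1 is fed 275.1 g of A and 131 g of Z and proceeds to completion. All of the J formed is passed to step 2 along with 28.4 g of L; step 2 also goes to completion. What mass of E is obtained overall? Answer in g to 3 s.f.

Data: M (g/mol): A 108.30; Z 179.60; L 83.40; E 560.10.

286 g

Step 1:
n(A) = 275.1 / 108.30 = 2.540 mol
n(Z) = 131.0 / 179.60 = 0.7294 mol
n/ν for A = 2.540/3 = 0.8467
n/ν for Z = 0.7294/1 = 0.7294
Smallest n/ν is Z → limiting reagent.
n(J) produced = (1/1) × 0.7294 = 0.7294 mol
Step 2:
n(J) available = 0.7294 mol
n(L) = 28.40 / 83.40 = 0.3405 mol
n/ν for J = 0.7294/3 = 0.2431
n/ν for L = 0.3405/2 = 0.1703
Smallest n/ν is L → limiting reagent.
n(E) = (3/2) × 0.3405 = 0.5108 mol
mass = 0.5108 × 560.10 = 286.1 g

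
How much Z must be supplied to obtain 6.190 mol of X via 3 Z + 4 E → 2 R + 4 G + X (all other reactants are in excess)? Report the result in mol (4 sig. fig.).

n(X) = 6.190 mol
n(Z) = (3/1) × 6.190 = 18.57 mol

18.57 mol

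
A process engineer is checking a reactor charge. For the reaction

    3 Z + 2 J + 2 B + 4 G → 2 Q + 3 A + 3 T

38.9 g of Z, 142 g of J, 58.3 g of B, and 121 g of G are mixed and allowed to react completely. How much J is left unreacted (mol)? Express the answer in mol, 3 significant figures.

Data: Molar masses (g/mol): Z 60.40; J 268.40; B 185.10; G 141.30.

n(Z) = 38.90 / 60.40 = 0.6440 mol
n(J) = 142.0 / 268.40 = 0.5291 mol
n(B) = 58.30 / 185.10 = 0.3150 mol
n(G) = 121.0 / 141.30 = 0.8563 mol
n/ν for Z = 0.6440/3 = 0.2147
n/ν for J = 0.5291/2 = 0.2646
n/ν for B = 0.3150/2 = 0.1575
n/ν for G = 0.8563/4 = 0.2141
Smallest n/ν is B → limiting reagent.
J consumed = (2/2) × 0.3150 = 0.3150 mol
J remaining = 0.5291 − 0.3150 = 0.2141 mol

0.214 mol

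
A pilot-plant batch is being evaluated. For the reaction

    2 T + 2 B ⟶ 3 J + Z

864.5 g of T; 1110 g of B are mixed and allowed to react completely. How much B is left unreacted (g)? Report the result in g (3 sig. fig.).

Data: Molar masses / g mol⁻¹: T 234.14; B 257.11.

161 g

n(T) = 864.5 / 234.14 = 3.692 mol
n(B) = 1110 / 257.11 = 4.317 mol
n/ν for T = 3.692/2 = 1.846
n/ν for B = 4.317/2 = 2.159
Smallest n/ν is T → limiting reagent.
B consumed = (2/2) × 3.692 = 3.692 mol
B remaining = 4.317 − 3.692 = 0.6250 mol
mass = 0.6250 × 257.11 = 160.7 g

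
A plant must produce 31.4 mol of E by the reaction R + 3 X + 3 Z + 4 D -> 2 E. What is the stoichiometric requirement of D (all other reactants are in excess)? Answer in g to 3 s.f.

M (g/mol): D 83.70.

n(E) = 31.40 mol
n(D) = (4/2) × 31.40 = 62.80 mol
mass = 62.80 × 83.70 = 5256 g

5260 g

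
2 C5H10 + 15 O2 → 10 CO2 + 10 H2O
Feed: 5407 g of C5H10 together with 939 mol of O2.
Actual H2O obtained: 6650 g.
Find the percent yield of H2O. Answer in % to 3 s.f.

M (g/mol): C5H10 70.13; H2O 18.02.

n(C5H10) = 5407 / 70.13 = 77.10 mol
n(O2) = 939.0 mol
n/ν for C5H10 = 77.10/2 = 38.55
n/ν for O2 = 939.0/15 = 62.60
Smallest n/ν is C5H10 → limiting reagent.
theoretical n(H2O) = (10/2) × 77.10 = 385.5 mol → 6947 g
% yield = 6650 / 6947 × 100 = 95.72 %

95.7 %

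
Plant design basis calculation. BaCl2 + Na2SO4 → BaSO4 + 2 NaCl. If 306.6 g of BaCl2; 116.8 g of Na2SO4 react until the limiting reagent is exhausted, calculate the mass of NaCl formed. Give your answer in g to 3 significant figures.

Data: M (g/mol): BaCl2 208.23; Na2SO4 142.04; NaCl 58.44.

96.1 g

n(BaCl2) = 306.6 / 208.23 = 1.472 mol
n(Na2SO4) = 116.8 / 142.04 = 0.8223 mol
n/ν for BaCl2 = 1.472/1 = 1.472
n/ν for Na2SO4 = 0.8223/1 = 0.8223
Smallest n/ν is Na2SO4 → limiting reagent.
n(NaCl) = (2/1) × 0.8223 = 1.645 mol
mass = 1.645 × 58.44 = 96.13 g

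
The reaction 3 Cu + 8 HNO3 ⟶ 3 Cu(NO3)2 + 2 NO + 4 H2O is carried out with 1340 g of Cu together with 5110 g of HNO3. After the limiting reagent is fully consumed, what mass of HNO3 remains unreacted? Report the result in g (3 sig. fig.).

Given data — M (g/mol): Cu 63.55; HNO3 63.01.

1570 g

n(Cu) = 1340 / 63.55 = 21.09 mol
n(HNO3) = 5110 / 63.01 = 81.10 mol
n/ν for Cu = 21.09/3 = 7.030
n/ν for HNO3 = 81.10/8 = 10.14
Smallest n/ν is Cu → limiting reagent.
HNO3 consumed = (8/3) × 21.09 = 56.24 mol
HNO3 remaining = 81.10 − 56.24 = 24.86 mol
mass = 24.86 × 63.01 = 1566 g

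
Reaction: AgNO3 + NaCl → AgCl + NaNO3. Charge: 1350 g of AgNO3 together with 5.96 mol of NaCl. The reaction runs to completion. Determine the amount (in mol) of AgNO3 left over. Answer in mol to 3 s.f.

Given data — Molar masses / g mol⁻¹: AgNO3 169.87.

1.99 mol

n(AgNO3) = 1350 / 169.87 = 7.947 mol
n(NaCl) = 5.960 mol
n/ν for AgNO3 = 7.947/1 = 7.947
n/ν for NaCl = 5.960/1 = 5.960
Smallest n/ν is NaCl → limiting reagent.
AgNO3 consumed = (1/1) × 5.960 = 5.960 mol
AgNO3 remaining = 7.947 − 5.960 = 1.987 mol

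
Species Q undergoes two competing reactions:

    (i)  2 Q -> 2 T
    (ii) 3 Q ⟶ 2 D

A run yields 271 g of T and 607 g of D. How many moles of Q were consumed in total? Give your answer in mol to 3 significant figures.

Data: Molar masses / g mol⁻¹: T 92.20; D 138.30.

n(T) = 271 / 92.20 = 2.939 mol
n(D) = 607 / 138.30 = 4.389 mol
n(Q) via (i) = (2/2)×2.939 = 2.939 mol
n(Q) via (ii) = (3/2)×4.389 = 6.584 mol
total n(Q) = 2.939 + 6.584 = 9.523 mol

9.52 mol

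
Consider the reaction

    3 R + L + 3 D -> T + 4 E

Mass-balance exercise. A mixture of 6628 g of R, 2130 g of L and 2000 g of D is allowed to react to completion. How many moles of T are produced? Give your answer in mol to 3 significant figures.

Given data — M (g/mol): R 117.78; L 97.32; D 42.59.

15.7 mol

n(R) = 6628 / 117.78 = 56.27 mol
n(L) = 2130 / 97.32 = 21.89 mol
n(D) = 2000 / 42.59 = 46.96 mol
n/ν for R = 56.27/3 = 18.76
n/ν for L = 21.89/1 = 21.89
n/ν for D = 46.96/3 = 15.65
Smallest n/ν is D → limiting reagent.
n(T) = (1/3) × 46.96 = 15.65 mol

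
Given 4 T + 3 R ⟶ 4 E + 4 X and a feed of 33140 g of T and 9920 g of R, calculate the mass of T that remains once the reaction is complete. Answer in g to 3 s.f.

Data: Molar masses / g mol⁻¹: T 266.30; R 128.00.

5620 g

n(T) = 33140 / 266.30 = 124.4 mol
n(R) = 9920 / 128.00 = 77.50 mol
n/ν → T: 31.10, R: 25.83; R is limiting.
T consumed = (4/3) × 77.50 = 103.3 mol
T remaining = 124.4 − 103.3 = 21.10 mol
mass = 21.10 × 266.30 = 5619 g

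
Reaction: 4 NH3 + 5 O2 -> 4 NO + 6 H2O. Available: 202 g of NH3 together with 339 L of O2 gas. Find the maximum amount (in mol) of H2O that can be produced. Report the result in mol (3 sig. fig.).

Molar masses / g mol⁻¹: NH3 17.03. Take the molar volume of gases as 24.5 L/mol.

n(NH3) = 202.0 / 17.03 = 11.86 mol
n(O2) = 339.0 / 24.5 = 13.84 mol
n/ν for NH3 = 11.86/4 = 2.965
n/ν for O2 = 13.84/5 = 2.768
Smallest n/ν is O2 → limiting reagent.
n(H2O) = (6/5) × 13.84 = 16.61 mol

16.6 mol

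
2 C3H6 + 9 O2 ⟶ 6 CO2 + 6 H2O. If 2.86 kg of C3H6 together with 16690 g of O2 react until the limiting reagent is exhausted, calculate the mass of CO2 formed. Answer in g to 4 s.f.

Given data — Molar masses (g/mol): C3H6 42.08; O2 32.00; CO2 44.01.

n(C3H6) = 2.860×1000 / 42.08 = 67.97 mol
n(O2) = 16690 / 32.00 = 521.6 mol
n/ν → C3H6: 33.99, O2: 57.96; C3H6 is limiting.
n(CO2) = (6/2) × 67.97 = 203.9 mol
mass = 203.9 × 44.01 = 8974 g

8974 g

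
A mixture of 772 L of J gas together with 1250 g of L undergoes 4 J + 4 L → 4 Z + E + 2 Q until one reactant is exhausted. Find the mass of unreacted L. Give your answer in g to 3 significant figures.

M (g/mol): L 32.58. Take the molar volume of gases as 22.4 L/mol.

n(J) = 772.0 / 22.4 = 34.46 mol
n(L) = 1250 / 32.58 = 38.37 mol
n/ν for J = 34.46/4 = 8.615
n/ν for L = 38.37/4 = 9.593
Smallest n/ν is J → limiting reagent.
L consumed = (4/4) × 34.46 = 34.46 mol
L remaining = 38.37 − 34.46 = 3.910 mol
mass = 3.910 × 32.58 = 127.4 g

127 g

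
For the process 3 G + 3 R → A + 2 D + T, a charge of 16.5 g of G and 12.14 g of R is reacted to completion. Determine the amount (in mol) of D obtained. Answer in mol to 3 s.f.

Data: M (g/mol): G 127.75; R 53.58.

0.0861 mol

n(G) = 16.50 / 127.75 = 0.1292 mol
n(R) = 12.14 / 53.58 = 0.2266 mol
n/ν for G = 0.1292/3 = 0.04307
n/ν for R = 0.2266/3 = 0.07553
Smallest n/ν is G → limiting reagent.
n(D) = (2/3) × 0.1292 = 0.08613 mol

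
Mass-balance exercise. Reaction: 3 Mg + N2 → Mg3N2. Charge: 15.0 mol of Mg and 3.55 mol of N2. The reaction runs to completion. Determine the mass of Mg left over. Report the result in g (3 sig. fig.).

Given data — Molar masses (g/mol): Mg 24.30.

n(Mg) = 15.00 mol
n(N2) = 3.550 mol
n/ν → Mg: 5.000, N2: 3.550; N2 is limiting.
Mg consumed = (3/1) × 3.550 = 10.65 mol
Mg remaining = 15.00 − 10.65 = 4.350 mol
mass = 4.350 × 24.30 = 105.7 g

106 g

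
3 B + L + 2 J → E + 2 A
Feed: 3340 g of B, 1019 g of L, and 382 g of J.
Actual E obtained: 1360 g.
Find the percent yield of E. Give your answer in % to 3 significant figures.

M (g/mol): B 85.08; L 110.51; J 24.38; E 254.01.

n(B) = 3340 / 85.08 = 39.26 mol
n(L) = 1019 / 110.51 = 9.221 mol
n(J) = 382.0 / 24.38 = 15.67 mol
n/ν → B: 13.09, L: 9.221, J: 7.835; J is limiting.
theoretical n(E) = (1/2) × 15.67 = 7.835 mol → 1990 g
% yield = 1360 / 1990 × 100 = 68.34 %

68.3 %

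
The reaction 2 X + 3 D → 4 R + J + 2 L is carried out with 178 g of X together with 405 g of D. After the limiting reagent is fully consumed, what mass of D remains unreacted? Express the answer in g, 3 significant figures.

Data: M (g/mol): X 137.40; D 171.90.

n(X) = 178.0 / 137.40 = 1.295 mol
n(D) = 405.0 / 171.90 = 2.356 mol
n/ν → X: 0.6475, D: 0.7853; X is limiting.
D consumed = (3/2) × 1.295 = 1.943 mol
D remaining = 2.356 − 1.943 = 0.4130 mol
mass = 0.4130 × 171.90 = 70.99 g

71.0 g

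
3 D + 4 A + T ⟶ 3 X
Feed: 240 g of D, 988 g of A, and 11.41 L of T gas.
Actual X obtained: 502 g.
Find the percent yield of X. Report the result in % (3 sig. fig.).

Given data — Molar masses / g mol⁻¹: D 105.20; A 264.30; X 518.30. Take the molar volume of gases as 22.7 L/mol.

64.2 %

n(D) = 240.0 / 105.20 = 2.281 mol
n(A) = 988.0 / 264.30 = 3.738 mol
n(T) = 11.41 / 22.7 = 0.5026 mol
n/ν for D = 2.281/3 = 0.7603
n/ν for A = 3.738/4 = 0.9345
n/ν for T = 0.5026/1 = 0.5026
Smallest n/ν is T → limiting reagent.
theoretical n(X) = (3/1) × 0.5026 = 1.508 mol → 781.6 g
% yield = 502 / 781.6 × 100 = 64.23 %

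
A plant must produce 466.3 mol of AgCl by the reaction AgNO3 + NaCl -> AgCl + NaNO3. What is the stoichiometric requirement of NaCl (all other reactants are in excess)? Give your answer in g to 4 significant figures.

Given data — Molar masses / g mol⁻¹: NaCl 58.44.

27250 g

n(AgCl) = 466.3 mol
n(NaCl) = (1/1) × 466.3 = 466.3 mol
mass = 466.3 × 58.44 = 27250 g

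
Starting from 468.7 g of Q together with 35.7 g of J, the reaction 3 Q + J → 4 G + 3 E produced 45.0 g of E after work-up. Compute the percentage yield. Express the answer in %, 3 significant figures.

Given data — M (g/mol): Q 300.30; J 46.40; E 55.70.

n(Q) = 468.7 / 300.30 = 1.561 mol
n(J) = 35.70 / 46.40 = 0.7694 mol
n/ν for Q = 1.561/3 = 0.5203
n/ν for J = 0.7694/1 = 0.7694
Smallest n/ν is Q → limiting reagent.
theoretical n(E) = (3/3) × 1.561 = 1.561 mol → 86.95 g
% yield = 45.0 / 86.95 × 100 = 51.75 %

51.8 %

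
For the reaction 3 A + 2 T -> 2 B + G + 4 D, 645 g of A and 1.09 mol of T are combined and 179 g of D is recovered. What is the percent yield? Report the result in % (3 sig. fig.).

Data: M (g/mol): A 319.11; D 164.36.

50.0 %

n(A) = 645.0 / 319.11 = 2.021 mol
n(T) = 1.090 mol
n/ν for A = 2.021/3 = 0.6737
n/ν for T = 1.090/2 = 0.5450
Smallest n/ν is T → limiting reagent.
theoretical n(D) = (4/2) × 1.090 = 2.180 mol → 358.3 g
% yield = 179 / 358.3 × 100 = 49.96 %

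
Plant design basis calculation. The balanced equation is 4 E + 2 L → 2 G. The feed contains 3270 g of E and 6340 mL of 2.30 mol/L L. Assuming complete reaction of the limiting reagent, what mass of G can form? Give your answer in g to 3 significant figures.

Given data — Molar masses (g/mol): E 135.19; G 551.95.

n(E) = 3270 / 135.19 = 24.19 mol
n(L) = 2.30 × 6340/1000 = 14.58 mol
n/ν for E = 24.19/4 = 6.048
n/ν for L = 14.58/2 = 7.290
Smallest n/ν is E → limiting reagent.
n(G) = (2/4) × 24.19 = 12.10 mol
mass = 12.10 × 551.95 = 6679 g

6680 g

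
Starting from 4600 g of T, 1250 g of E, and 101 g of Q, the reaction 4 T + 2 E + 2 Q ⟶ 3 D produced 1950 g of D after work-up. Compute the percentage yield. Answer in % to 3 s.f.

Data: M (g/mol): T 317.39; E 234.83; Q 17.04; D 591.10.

n(T) = 4600 / 317.39 = 14.49 mol
n(E) = 1250 / 234.83 = 5.323 mol
n(Q) = 101.0 / 17.04 = 5.927 mol
n/ν → T: 3.623, E: 2.662, Q: 2.964; E is limiting.
theoretical n(D) = (3/2) × 5.323 = 7.985 mol → 4720 g
% yield = 1950 / 4720 × 100 = 41.31 %

41.3 %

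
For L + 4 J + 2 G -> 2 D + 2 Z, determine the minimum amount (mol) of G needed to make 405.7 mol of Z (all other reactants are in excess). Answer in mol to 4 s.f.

n(Z) = 405.7 mol
n(G) = (2/2) × 405.7 = 405.7 mol

405.7 mol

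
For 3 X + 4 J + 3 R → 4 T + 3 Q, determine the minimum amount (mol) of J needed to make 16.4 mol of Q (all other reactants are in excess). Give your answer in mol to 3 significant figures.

n(Q) = 16.40 mol
n(J) = (4/3) × 16.40 = 21.87 mol

21.9 mol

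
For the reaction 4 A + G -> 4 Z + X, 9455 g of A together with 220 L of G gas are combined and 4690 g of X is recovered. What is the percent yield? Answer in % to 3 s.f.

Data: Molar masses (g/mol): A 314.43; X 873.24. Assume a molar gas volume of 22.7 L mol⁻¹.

n(A) = 9455 / 314.43 = 30.07 mol
n(G) = 220.0 / 22.7 = 9.692 mol
n/ν for A = 30.07/4 = 7.518
n/ν for G = 9.692/1 = 9.692
Smallest n/ν is A → limiting reagent.
theoretical n(X) = (1/4) × 30.07 = 7.518 mol → 6565 g
% yield = 4690 / 6565 × 100 = 71.44 %

71.4 %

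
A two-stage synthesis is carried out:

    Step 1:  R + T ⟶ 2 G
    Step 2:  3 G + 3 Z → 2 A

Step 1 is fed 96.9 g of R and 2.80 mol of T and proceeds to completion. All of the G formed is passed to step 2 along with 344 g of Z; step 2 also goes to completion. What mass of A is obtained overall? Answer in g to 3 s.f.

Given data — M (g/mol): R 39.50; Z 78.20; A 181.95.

Step 1:
n(R) = 96.90 / 39.50 = 2.453 mol
n(T) = 2.800 mol
n/ν for R = 2.453/1 = 2.453
n/ν for T = 2.800/1 = 2.800
Smallest n/ν is R → limiting reagent.
n(G) produced = (2/1) × 2.453 = 4.906 mol
Step 2:
n(G) available = 4.906 mol
n(Z) = 344.0 / 78.20 = 4.399 mol
n/ν for G = 4.906/3 = 1.635
n/ν for Z = 4.399/3 = 1.466
Smallest n/ν is Z → limiting reagent.
n(A) = (2/3) × 4.399 = 2.933 mol
mass = 2.933 × 181.95 = 533.7 g

534 g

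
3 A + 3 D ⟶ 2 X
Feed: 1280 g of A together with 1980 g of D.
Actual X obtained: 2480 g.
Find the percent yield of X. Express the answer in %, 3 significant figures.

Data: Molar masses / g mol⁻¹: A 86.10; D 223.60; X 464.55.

90.4 %

n(A) = 1280 / 86.10 = 14.87 mol
n(D) = 1980 / 223.60 = 8.855 mol
n/ν for A = 14.87/3 = 4.957
n/ν for D = 8.855/3 = 2.952
Smallest n/ν is D → limiting reagent.
theoretical n(X) = (2/3) × 8.855 = 5.903 mol → 2742 g
% yield = 2480 / 2742 × 100 = 90.44 %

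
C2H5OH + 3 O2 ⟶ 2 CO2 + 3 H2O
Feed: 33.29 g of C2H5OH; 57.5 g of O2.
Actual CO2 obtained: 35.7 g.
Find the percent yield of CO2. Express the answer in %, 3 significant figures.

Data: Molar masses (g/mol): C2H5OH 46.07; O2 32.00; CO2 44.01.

67.7 %

n(C2H5OH) = 33.29 / 46.07 = 0.7226 mol
n(O2) = 57.50 / 32.00 = 1.797 mol
n/ν for C2H5OH = 0.7226/1 = 0.7226
n/ν for O2 = 1.797/3 = 0.5990
Smallest n/ν is O2 → limiting reagent.
theoretical n(CO2) = (2/3) × 1.797 = 1.198 mol → 52.72 g
% yield = 35.7 / 52.72 × 100 = 67.72 %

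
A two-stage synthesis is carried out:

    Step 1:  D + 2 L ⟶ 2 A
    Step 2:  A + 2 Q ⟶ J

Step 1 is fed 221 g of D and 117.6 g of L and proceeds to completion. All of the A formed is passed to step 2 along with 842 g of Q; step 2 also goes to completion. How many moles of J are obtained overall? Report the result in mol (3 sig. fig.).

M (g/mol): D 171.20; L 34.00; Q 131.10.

Step 1:
n(D) = 221.0 / 171.20 = 1.291 mol
n(L) = 117.6 / 34.00 = 3.459 mol
n/ν → D: 1.291, L: 1.730; D is limiting.
n(A) produced = (2/1) × 1.291 = 2.582 mol
Step 2:
n(A) available = 2.582 mol
n(Q) = 842.0 / 131.10 = 6.423 mol
n/ν → A: 2.582, Q: 3.212; A is limiting.
n(J) = (1/1) × 2.582 = 2.582 mol

2.58 mol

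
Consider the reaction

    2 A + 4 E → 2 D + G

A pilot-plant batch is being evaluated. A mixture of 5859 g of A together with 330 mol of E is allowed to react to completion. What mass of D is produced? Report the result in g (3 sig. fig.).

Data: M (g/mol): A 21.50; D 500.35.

n(A) = 5859 / 21.50 = 272.5 mol
n(E) = 330.0 mol
n/ν for A = 272.5/2 = 136.3
n/ν for E = 330.0/4 = 82.50
Smallest n/ν is E → limiting reagent.
n(D) = (2/4) × 330.0 = 165.0 mol
mass = 165.0 × 500.35 = 82560 g

82600 g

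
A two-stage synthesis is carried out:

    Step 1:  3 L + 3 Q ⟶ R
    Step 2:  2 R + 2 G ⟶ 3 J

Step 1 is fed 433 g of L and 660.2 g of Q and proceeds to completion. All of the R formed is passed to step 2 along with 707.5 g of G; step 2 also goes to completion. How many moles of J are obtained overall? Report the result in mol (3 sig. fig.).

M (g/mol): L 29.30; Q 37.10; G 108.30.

7.39 mol

Step 1:
n(L) = 433.0 / 29.30 = 14.78 mol
n(Q) = 660.2 / 37.10 = 17.80 mol
n/ν for L = 14.78/3 = 4.927
n/ν for Q = 17.80/3 = 5.933
Smallest n/ν is L → limiting reagent.
n(R) produced = (1/3) × 14.78 = 4.927 mol
Step 2:
n(R) available = 4.927 mol
n(G) = 707.5 / 108.30 = 6.533 mol
n/ν for R = 4.927/2 = 2.464
n/ν for G = 6.533/2 = 3.267
Smallest n/ν is R → limiting reagent.
n(J) = (3/2) × 4.927 = 7.391 mol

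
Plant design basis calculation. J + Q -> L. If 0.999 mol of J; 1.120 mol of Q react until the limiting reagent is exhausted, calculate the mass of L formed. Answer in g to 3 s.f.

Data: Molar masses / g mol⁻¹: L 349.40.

n(J) = 0.9990 mol
n(Q) = 1.120 mol
n/ν for J = 0.9990/1 = 0.9990
n/ν for Q = 1.120/1 = 1.120
Smallest n/ν is J → limiting reagent.
n(L) = (1/1) × 0.9990 = 0.9990 mol
mass = 0.9990 × 349.40 = 349.1 g

349 g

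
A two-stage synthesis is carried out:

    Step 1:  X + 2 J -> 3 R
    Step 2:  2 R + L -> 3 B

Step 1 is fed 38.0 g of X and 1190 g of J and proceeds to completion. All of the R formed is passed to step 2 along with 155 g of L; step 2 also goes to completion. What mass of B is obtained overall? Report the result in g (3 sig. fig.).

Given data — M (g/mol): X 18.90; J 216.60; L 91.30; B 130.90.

Step 1:
n(X) = 38.00 / 18.90 = 2.011 mol
n(J) = 1190 / 216.60 = 5.494 mol
n/ν for X = 2.011/1 = 2.011
n/ν for J = 5.494/2 = 2.747
Smallest n/ν is X → limiting reagent.
n(R) produced = (3/1) × 2.011 = 6.033 mol
Step 2:
n(R) available = 6.033 mol
n(L) = 155.0 / 91.30 = 1.698 mol
n/ν for R = 6.033/2 = 3.017
n/ν for L = 1.698/1 = 1.698
Smallest n/ν is L → limiting reagent.
n(B) = (3/1) × 1.698 = 5.094 mol
mass = 5.094 × 130.90 = 666.8 g

667 g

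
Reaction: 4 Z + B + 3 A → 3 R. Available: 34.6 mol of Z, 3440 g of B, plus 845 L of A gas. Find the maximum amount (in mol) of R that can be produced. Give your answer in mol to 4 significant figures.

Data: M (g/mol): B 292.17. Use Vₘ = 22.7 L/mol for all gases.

25.95 mol

n(Z) = 34.60 mol
n(B) = 3440 / 292.17 = 11.77 mol
n(A) = 845.0 / 22.7 = 37.22 mol
n/ν for Z = 34.60/4 = 8.650
n/ν for B = 11.77/1 = 11.77
n/ν for A = 37.22/3 = 12.41
Smallest n/ν is Z → limiting reagent.
n(R) = (3/4) × 34.60 = 25.95 mol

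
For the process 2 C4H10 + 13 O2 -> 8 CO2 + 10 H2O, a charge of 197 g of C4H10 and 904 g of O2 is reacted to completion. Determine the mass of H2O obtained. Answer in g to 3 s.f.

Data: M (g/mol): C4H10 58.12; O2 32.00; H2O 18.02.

305 g

n(C4H10) = 197.0 / 58.12 = 3.390 mol
n(O2) = 904.0 / 32.00 = 28.25 mol
n/ν → C4H10: 1.695, O2: 2.173; C4H10 is limiting.
n(H2O) = (10/2) × 3.390 = 16.95 mol
mass = 16.95 × 18.02 = 305.4 g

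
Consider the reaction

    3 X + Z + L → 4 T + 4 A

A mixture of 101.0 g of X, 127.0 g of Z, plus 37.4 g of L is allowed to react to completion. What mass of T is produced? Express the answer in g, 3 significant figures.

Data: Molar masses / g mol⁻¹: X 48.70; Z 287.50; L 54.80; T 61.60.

n(X) = 101.0 / 48.70 = 2.074 mol
n(Z) = 127.0 / 287.50 = 0.4417 mol
n(L) = 37.40 / 54.80 = 0.6825 mol
n/ν → X: 0.6913, Z: 0.4417, L: 0.6825; Z is limiting.
n(T) = (4/1) × 0.4417 = 1.767 mol
mass = 1.767 × 61.60 = 108.8 g

109 g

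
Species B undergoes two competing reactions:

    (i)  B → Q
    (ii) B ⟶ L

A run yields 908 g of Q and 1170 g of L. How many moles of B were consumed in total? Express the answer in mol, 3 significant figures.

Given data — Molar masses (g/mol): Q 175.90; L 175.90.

n(Q) = 908 / 175.90 = 5.162 mol
n(L) = 1170 / 175.90 = 6.652 mol
n(B) via (i) = (1/1)×5.162 = 5.162 mol
n(B) via (ii) = (1/1)×6.652 = 6.652 mol
total n(B) = 5.162 + 6.652 = 11.81 mol

11.8 mol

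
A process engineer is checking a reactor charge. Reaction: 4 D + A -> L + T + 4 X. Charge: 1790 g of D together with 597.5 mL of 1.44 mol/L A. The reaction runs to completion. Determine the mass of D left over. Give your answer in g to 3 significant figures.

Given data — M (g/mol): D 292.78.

n(D) = 1790 / 292.78 = 6.114 mol
n(A) = 1.44 × 597.5/1000 = 0.8604 mol
n/ν for D = 6.114/4 = 1.529
n/ν for A = 0.8604/1 = 0.8604
Smallest n/ν is A → limiting reagent.
D consumed = (4/1) × 0.8604 = 3.442 mol
D remaining = 6.114 − 3.442 = 2.672 mol
mass = 2.672 × 292.78 = 782.3 g

782 g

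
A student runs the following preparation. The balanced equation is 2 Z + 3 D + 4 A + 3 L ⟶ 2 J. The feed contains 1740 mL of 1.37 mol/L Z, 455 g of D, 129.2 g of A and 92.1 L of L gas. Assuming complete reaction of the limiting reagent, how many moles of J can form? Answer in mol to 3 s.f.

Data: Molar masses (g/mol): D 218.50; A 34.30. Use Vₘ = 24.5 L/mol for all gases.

1.39 mol

n(Z) = 1.37 × 1740/1000 = 2.384 mol
n(D) = 455.0 / 218.50 = 2.082 mol
n(A) = 129.2 / 34.30 = 3.767 mol
n(L) = 92.10 / 24.5 = 3.759 mol
n/ν for Z = 2.384/2 = 1.192
n/ν for D = 2.082/3 = 0.6940
n/ν for A = 3.767/4 = 0.9418
n/ν for L = 3.759/3 = 1.253
Smallest n/ν is D → limiting reagent.
n(J) = (2/3) × 2.082 = 1.388 mol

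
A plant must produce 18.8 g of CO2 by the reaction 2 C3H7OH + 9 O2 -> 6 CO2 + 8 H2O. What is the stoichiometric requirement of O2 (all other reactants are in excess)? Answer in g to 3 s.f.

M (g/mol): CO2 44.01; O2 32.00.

20.5 g

n(CO2) = 18.8 / 44.01 = 0.4272 mol
n(O2) = (9/6) × 0.4272 = 0.6408 mol
mass = 0.6408 × 32.00 = 20.51 g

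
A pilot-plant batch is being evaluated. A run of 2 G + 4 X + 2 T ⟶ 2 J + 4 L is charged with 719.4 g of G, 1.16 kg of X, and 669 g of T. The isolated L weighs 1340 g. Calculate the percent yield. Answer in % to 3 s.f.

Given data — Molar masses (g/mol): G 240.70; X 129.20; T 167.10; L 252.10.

88.9 %

n(G) = 719.4 / 240.70 = 2.989 mol
n(X) = 1.160×1000 / 129.20 = 8.978 mol
n(T) = 669.0 / 167.10 = 4.004 mol
n/ν → G: 1.495, X: 2.245, T: 2.002; G is limiting.
theoretical n(L) = (4/2) × 2.989 = 5.978 mol → 1507 g
% yield = 1340 / 1507 × 100 = 88.92 %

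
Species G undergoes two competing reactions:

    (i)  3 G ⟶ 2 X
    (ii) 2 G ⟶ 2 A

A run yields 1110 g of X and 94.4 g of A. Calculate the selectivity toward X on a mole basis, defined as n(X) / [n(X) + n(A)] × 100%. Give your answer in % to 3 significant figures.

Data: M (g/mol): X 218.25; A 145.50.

n(X) = 1110 / 218.25 = 5.086 mol
n(A) = 94.4 / 145.50 = 0.6488 mol
selectivity = 5.086/(5.086+0.6488) × 100 = 88.69 %

88.7 %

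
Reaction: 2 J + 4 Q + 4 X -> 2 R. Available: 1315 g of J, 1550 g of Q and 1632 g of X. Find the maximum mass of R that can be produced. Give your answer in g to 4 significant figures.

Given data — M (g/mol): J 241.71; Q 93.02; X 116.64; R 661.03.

3596 g

n(J) = 1315 / 241.71 = 5.440 mol
n(Q) = 1550 / 93.02 = 16.66 mol
n(X) = 1632 / 116.64 = 13.99 mol
n/ν for J = 5.440/2 = 2.720
n/ν for Q = 16.66/4 = 4.165
n/ν for X = 13.99/4 = 3.498
Smallest n/ν is J → limiting reagent.
n(R) = (2/2) × 5.440 = 5.440 mol
mass = 5.440 × 661.03 = 3596 g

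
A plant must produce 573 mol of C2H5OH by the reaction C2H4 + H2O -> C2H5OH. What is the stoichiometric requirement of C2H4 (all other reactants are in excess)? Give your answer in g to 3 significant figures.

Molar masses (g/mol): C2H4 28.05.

16100 g

n(C2H5OH) = 573.0 mol
n(C2H4) = (1/1) × 573.0 = 573.0 mol
mass = 573.0 × 28.05 = 16070 g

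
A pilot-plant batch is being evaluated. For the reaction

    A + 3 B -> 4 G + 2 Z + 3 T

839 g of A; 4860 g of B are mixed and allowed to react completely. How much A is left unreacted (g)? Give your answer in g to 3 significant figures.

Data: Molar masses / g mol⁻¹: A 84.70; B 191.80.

n(A) = 839.0 / 84.70 = 9.906 mol
n(B) = 4860 / 191.80 = 25.34 mol
n/ν → A: 9.906, B: 8.447; B is limiting.
A consumed = (1/3) × 25.34 = 8.447 mol
A remaining = 9.906 − 8.447 = 1.459 mol
mass = 1.459 × 84.70 = 123.6 g

124 g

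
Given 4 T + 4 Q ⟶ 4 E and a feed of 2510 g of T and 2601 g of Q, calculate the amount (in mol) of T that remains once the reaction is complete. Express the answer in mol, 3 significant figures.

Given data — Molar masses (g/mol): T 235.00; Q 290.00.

1.71 mol

n(T) = 2510 / 235.00 = 10.68 mol
n(Q) = 2601 / 290.00 = 8.969 mol
n/ν for T = 10.68/4 = 2.670
n/ν for Q = 8.969/4 = 2.242
Smallest n/ν is Q → limiting reagent.
T consumed = (4/4) × 8.969 = 8.969 mol
T remaining = 10.68 − 8.969 = 1.711 mol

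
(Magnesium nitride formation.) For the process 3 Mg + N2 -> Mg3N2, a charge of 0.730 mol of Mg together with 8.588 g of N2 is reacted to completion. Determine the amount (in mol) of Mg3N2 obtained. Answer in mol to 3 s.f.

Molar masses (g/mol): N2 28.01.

0.243 mol

n(Mg) = 0.7300 mol
n(N2) = 8.588 / 28.01 = 0.3066 mol
n/ν → Mg: 0.2433, N2: 0.3066; Mg is limiting.
n(Mg3N2) = (1/3) × 0.7300 = 0.2433 mol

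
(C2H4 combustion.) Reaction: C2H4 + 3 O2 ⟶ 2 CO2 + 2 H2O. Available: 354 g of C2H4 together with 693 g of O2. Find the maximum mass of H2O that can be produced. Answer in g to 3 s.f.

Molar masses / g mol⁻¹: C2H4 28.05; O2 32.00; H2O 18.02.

260 g

n(C2H4) = 354.0 / 28.05 = 12.62 mol
n(O2) = 693.0 / 32.00 = 21.66 mol
n/ν for C2H4 = 12.62/1 = 12.62
n/ν for O2 = 21.66/3 = 7.220
Smallest n/ν is O2 → limiting reagent.
n(H2O) = (2/3) × 21.66 = 14.44 mol
mass = 14.44 × 18.02 = 260.2 g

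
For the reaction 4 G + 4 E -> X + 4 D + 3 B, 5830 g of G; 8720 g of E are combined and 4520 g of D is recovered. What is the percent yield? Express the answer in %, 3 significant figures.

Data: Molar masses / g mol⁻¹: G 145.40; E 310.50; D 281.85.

57.1 %

n(G) = 5830 / 145.40 = 40.10 mol
n(E) = 8720 / 310.50 = 28.08 mol
n/ν → G: 10.03, E: 7.020; E is limiting.
theoretical n(D) = (4/4) × 28.08 = 28.08 mol → 7914 g
% yield = 4520 / 7914 × 100 = 57.11 %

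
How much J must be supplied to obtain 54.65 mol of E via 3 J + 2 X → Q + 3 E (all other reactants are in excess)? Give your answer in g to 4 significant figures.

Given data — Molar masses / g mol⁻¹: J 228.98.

12510 g

n(E) = 54.65 mol
n(J) = (3/3) × 54.65 = 54.65 mol
mass = 54.65 × 228.98 = 12510 g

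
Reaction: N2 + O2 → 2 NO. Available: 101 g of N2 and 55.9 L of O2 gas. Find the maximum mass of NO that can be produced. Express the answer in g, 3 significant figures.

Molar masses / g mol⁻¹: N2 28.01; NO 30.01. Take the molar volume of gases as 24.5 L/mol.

n(N2) = 101.0 / 28.01 = 3.606 mol
n(O2) = 55.90 / 24.5 = 2.282 mol
n/ν → N2: 3.606, O2: 2.282; O2 is limiting.
n(NO) = (2/1) × 2.282 = 4.564 mol
mass = 4.564 × 30.01 = 137.0 g

137 g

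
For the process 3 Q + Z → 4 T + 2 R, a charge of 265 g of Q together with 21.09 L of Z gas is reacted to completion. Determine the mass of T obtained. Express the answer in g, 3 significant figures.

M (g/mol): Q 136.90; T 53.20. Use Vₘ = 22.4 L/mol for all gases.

n(Q) = 265.0 / 136.90 = 1.936 mol
n(Z) = 21.09 / 22.4 = 0.9415 mol
n/ν for Q = 1.936/3 = 0.6453
n/ν for Z = 0.9415/1 = 0.9415
Smallest n/ν is Q → limiting reagent.
n(T) = (4/3) × 1.936 = 2.581 mol
mass = 2.581 × 53.20 = 137.3 g

137 g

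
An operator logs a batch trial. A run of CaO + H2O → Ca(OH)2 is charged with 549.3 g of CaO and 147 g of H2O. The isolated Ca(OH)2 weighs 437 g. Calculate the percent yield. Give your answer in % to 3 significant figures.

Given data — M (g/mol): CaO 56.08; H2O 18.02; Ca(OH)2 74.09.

n(CaO) = 549.3 / 56.08 = 9.795 mol
n(H2O) = 147.0 / 18.02 = 8.158 mol
n/ν → CaO: 9.795, H2O: 8.158; H2O is limiting.
theoretical n(Ca(OH)2) = (1/1) × 8.158 = 8.158 mol → 604.4 g
% yield = 437 / 604.4 × 100 = 72.30 %

72.3 %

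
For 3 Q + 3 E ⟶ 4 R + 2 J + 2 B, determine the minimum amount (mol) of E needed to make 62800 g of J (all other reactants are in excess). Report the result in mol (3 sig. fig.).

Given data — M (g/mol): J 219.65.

429 mol

n(J) = 62800 / 219.65 = 285.9 mol
n(E) = (3/2) × 285.9 = 428.9 mol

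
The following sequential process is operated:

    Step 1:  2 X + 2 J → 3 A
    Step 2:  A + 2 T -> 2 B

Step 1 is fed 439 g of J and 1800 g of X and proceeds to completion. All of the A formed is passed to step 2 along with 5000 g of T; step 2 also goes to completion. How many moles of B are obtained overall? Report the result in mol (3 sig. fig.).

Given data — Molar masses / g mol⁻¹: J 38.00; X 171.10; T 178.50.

28.0 mol

Step 1:
n(J) = 439.0 / 38.00 = 11.55 mol
n(X) = 1800 / 171.10 = 10.52 mol
n/ν for J = 11.55/2 = 5.775
n/ν for X = 10.52/2 = 5.260
Smallest n/ν is X → limiting reagent.
n(A) produced = (3/2) × 10.52 = 15.78 mol
Step 2:
n(A) available = 15.78 mol
n(T) = 5000 / 178.50 = 28.01 mol
n/ν for A = 15.78/1 = 15.78
n/ν for T = 28.01/2 = 14.01
Smallest n/ν is T → limiting reagent.
n(B) = (2/2) × 28.01 = 28.01 mol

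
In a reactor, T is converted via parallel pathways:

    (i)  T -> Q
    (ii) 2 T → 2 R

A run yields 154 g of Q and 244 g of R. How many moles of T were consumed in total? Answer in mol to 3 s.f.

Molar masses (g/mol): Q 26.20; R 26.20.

15.2 mol

n(Q) = 154 / 26.20 = 5.878 mol
n(R) = 244 / 26.20 = 9.313 mol
n(T) via (i) = (1/1)×5.878 = 5.878 mol
n(T) via (ii) = (2/2)×9.313 = 9.313 mol
total n(T) = 5.878 + 9.313 = 15.19 mol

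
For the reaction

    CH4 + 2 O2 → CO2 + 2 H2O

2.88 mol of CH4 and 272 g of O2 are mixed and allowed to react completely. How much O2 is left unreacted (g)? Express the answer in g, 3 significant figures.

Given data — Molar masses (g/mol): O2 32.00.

n(CH4) = 2.880 mol
n(O2) = 272.0 / 32.00 = 8.500 mol
n/ν for CH4 = 2.880/1 = 2.880
n/ν for O2 = 8.500/2 = 4.250
Smallest n/ν is CH4 → limiting reagent.
O2 consumed = (2/1) × 2.880 = 5.760 mol
O2 remaining = 8.500 − 5.760 = 2.740 mol
mass = 2.740 × 32.00 = 87.68 g

87.7 g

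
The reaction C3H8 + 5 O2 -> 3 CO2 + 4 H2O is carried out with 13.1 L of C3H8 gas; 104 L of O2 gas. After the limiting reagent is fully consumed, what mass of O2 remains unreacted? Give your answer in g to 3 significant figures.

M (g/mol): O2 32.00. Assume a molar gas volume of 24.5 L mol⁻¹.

50.3 g

n(C3H8) = 13.10 / 24.5 = 0.5347 mol
n(O2) = 104.0 / 24.5 = 4.245 mol
n/ν for C3H8 = 0.5347/1 = 0.5347
n/ν for O2 = 4.245/5 = 0.8490
Smallest n/ν is C3H8 → limiting reagent.
O2 consumed = (5/1) × 0.5347 = 2.674 mol
O2 remaining = 4.245 − 2.674 = 1.571 mol
mass = 1.571 × 32.00 = 50.27 g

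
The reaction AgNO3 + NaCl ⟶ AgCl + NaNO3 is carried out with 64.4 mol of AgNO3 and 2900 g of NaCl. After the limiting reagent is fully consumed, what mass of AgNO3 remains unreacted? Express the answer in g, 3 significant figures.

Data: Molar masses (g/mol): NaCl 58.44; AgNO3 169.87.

2510 g

n(AgNO3) = 64.40 mol
n(NaCl) = 2900 / 58.44 = 49.62 mol
n/ν for AgNO3 = 64.40/1 = 64.40
n/ν for NaCl = 49.62/1 = 49.62
Smallest n/ν is NaCl → limiting reagent.
AgNO3 consumed = (1/1) × 49.62 = 49.62 mol
AgNO3 remaining = 64.40 − 49.62 = 14.78 mol
mass = 14.78 × 169.87 = 2511 g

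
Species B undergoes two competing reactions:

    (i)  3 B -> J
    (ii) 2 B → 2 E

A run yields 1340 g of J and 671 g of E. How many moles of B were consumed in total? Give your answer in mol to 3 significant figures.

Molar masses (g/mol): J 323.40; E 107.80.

n(J) = 1340 / 323.40 = 4.143 mol
n(E) = 671 / 107.80 = 6.224 mol
n(B) via (i) = (3/1)×4.143 = 12.43 mol
n(B) via (ii) = (2/2)×6.224 = 6.224 mol
total n(B) = 12.43 + 6.224 = 18.65 mol

18.7 mol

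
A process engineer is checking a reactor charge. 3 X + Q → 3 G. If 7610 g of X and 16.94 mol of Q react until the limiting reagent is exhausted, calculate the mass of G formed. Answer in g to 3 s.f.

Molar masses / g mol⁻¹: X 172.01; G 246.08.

n(X) = 7610 / 172.01 = 44.24 mol
n(Q) = 16.94 mol
n/ν for X = 44.24/3 = 14.75
n/ν for Q = 16.94/1 = 16.94
Smallest n/ν is X → limiting reagent.
n(G) = (3/3) × 44.24 = 44.24 mol
mass = 44.24 × 246.08 = 10890 g

10900 g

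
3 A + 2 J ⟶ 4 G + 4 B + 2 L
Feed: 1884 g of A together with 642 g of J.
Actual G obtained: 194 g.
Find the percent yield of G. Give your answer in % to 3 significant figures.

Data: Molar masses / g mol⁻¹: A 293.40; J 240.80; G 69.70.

52.2 %

n(A) = 1884 / 293.40 = 6.421 mol
n(J) = 642.0 / 240.80 = 2.666 mol
n/ν for A = 6.421/3 = 2.140
n/ν for J = 2.666/2 = 1.333
Smallest n/ν is J → limiting reagent.
theoretical n(G) = (4/2) × 2.666 = 5.332 mol → 371.6 g
% yield = 194 / 371.6 × 100 = 52.21 %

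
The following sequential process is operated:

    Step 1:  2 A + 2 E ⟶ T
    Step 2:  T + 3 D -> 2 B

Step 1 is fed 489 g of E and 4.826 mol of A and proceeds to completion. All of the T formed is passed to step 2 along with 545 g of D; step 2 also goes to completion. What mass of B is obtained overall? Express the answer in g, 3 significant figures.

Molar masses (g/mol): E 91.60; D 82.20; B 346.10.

1530 g

Step 1:
n(E) = 489.0 / 91.60 = 5.338 mol
n(A) = 4.826 mol
n/ν for E = 5.338/2 = 2.669
n/ν for A = 4.826/2 = 2.413
Smallest n/ν is A → limiting reagent.
n(T) produced = (1/2) × 4.826 = 2.413 mol
Step 2:
n(T) available = 2.413 mol
n(D) = 545.0 / 82.20 = 6.630 mol
n/ν for T = 2.413/1 = 2.413
n/ν for D = 6.630/3 = 2.210
Smallest n/ν is D → limiting reagent.
n(B) = (2/3) × 6.630 = 4.420 mol
mass = 4.420 × 346.10 = 1530 g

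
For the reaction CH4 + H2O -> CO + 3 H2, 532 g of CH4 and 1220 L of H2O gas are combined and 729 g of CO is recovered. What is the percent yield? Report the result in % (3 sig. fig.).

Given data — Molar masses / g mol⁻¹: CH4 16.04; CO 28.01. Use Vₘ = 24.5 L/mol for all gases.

78.5 %

n(CH4) = 532.0 / 16.04 = 33.17 mol
n(H2O) = 1220 / 24.5 = 49.80 mol
n/ν → CH4: 33.17, H2O: 49.80; CH4 is limiting.
theoretical n(CO) = (1/1) × 33.17 = 33.17 mol → 929.1 g
% yield = 729 / 929.1 × 100 = 78.46 %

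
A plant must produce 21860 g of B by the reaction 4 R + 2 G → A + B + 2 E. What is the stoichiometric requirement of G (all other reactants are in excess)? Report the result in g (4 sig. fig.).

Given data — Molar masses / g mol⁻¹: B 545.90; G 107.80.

n(B) = 21860 / 545.90 = 40.04 mol
n(G) = (2/1) × 40.04 = 80.08 mol
mass = 80.08 × 107.80 = 8633 g

8633 g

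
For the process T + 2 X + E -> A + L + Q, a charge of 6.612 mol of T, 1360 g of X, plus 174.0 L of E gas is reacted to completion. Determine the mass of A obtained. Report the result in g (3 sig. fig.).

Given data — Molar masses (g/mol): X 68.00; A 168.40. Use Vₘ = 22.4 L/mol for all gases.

1110 g

n(T) = 6.612 mol
n(X) = 1360 / 68.00 = 20.00 mol
n(E) = 174.0 / 22.4 = 7.768 mol
n/ν for T = 6.612/1 = 6.612
n/ν for X = 20.00/2 = 10.00
n/ν for E = 7.768/1 = 7.768
Smallest n/ν is T → limiting reagent.
n(A) = (1/1) × 6.612 = 6.612 mol
mass = 6.612 × 168.40 = 1113 g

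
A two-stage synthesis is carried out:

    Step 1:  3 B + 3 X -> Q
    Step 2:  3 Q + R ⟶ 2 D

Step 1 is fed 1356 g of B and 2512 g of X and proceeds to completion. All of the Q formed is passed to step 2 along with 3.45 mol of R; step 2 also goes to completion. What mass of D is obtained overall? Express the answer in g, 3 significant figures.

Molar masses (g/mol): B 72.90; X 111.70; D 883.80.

3650 g

Step 1:
n(B) = 1356 / 72.90 = 18.60 mol
n(X) = 2512 / 111.70 = 22.49 mol
n/ν for B = 18.60/3 = 6.200
n/ν for X = 22.49/3 = 7.497
Smallest n/ν is B → limiting reagent.
n(Q) produced = (1/3) × 18.60 = 6.200 mol
Step 2:
n(Q) available = 6.200 mol
n(R) = 3.450 mol
n/ν for Q = 6.200/3 = 2.067
n/ν for R = 3.450/1 = 3.450
Smallest n/ν is Q → limiting reagent.
n(D) = (2/3) × 6.200 = 4.133 mol
mass = 4.133 × 883.80 = 3653 g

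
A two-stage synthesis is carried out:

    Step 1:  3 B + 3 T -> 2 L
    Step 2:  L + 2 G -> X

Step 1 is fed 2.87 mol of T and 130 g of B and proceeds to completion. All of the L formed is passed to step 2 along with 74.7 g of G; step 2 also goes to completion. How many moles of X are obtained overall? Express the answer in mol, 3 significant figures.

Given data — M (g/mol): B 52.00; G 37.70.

0.991 mol

Step 1:
n(T) = 2.870 mol
n(B) = 130.0 / 52.00 = 2.500 mol
n/ν for T = 2.870/3 = 0.9567
n/ν for B = 2.500/3 = 0.8333
Smallest n/ν is B → limiting reagent.
n(L) produced = (2/3) × 2.500 = 1.667 mol
Step 2:
n(L) available = 1.667 mol
n(G) = 74.70 / 37.70 = 1.981 mol
n/ν for L = 1.667/1 = 1.667
n/ν for G = 1.981/2 = 0.9905
Smallest n/ν is G → limiting reagent.
n(X) = (1/2) × 1.981 = 0.9905 mol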